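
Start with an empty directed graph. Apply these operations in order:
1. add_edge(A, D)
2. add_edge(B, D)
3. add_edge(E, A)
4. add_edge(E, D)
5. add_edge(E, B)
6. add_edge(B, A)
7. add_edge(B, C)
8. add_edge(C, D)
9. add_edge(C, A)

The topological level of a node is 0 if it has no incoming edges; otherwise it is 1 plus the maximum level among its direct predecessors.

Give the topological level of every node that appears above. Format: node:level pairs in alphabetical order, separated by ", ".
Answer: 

Answer: A:3, B:1, C:2, D:4, E:0

Derivation:
Op 1: add_edge(A, D). Edges now: 1
Op 2: add_edge(B, D). Edges now: 2
Op 3: add_edge(E, A). Edges now: 3
Op 4: add_edge(E, D). Edges now: 4
Op 5: add_edge(E, B). Edges now: 5
Op 6: add_edge(B, A). Edges now: 6
Op 7: add_edge(B, C). Edges now: 7
Op 8: add_edge(C, D). Edges now: 8
Op 9: add_edge(C, A). Edges now: 9
Compute levels (Kahn BFS):
  sources (in-degree 0): E
  process E: level=0
    E->A: in-degree(A)=2, level(A)>=1
    E->B: in-degree(B)=0, level(B)=1, enqueue
    E->D: in-degree(D)=3, level(D)>=1
  process B: level=1
    B->A: in-degree(A)=1, level(A)>=2
    B->C: in-degree(C)=0, level(C)=2, enqueue
    B->D: in-degree(D)=2, level(D)>=2
  process C: level=2
    C->A: in-degree(A)=0, level(A)=3, enqueue
    C->D: in-degree(D)=1, level(D)>=3
  process A: level=3
    A->D: in-degree(D)=0, level(D)=4, enqueue
  process D: level=4
All levels: A:3, B:1, C:2, D:4, E:0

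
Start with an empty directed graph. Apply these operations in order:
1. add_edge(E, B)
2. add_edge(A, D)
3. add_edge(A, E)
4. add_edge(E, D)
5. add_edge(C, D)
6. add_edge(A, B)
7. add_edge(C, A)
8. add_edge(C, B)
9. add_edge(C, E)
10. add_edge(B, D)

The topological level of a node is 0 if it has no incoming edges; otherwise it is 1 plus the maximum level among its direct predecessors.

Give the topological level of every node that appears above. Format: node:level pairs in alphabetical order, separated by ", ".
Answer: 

Op 1: add_edge(E, B). Edges now: 1
Op 2: add_edge(A, D). Edges now: 2
Op 3: add_edge(A, E). Edges now: 3
Op 4: add_edge(E, D). Edges now: 4
Op 5: add_edge(C, D). Edges now: 5
Op 6: add_edge(A, B). Edges now: 6
Op 7: add_edge(C, A). Edges now: 7
Op 8: add_edge(C, B). Edges now: 8
Op 9: add_edge(C, E). Edges now: 9
Op 10: add_edge(B, D). Edges now: 10
Compute levels (Kahn BFS):
  sources (in-degree 0): C
  process C: level=0
    C->A: in-degree(A)=0, level(A)=1, enqueue
    C->B: in-degree(B)=2, level(B)>=1
    C->D: in-degree(D)=3, level(D)>=1
    C->E: in-degree(E)=1, level(E)>=1
  process A: level=1
    A->B: in-degree(B)=1, level(B)>=2
    A->D: in-degree(D)=2, level(D)>=2
    A->E: in-degree(E)=0, level(E)=2, enqueue
  process E: level=2
    E->B: in-degree(B)=0, level(B)=3, enqueue
    E->D: in-degree(D)=1, level(D)>=3
  process B: level=3
    B->D: in-degree(D)=0, level(D)=4, enqueue
  process D: level=4
All levels: A:1, B:3, C:0, D:4, E:2

Answer: A:1, B:3, C:0, D:4, E:2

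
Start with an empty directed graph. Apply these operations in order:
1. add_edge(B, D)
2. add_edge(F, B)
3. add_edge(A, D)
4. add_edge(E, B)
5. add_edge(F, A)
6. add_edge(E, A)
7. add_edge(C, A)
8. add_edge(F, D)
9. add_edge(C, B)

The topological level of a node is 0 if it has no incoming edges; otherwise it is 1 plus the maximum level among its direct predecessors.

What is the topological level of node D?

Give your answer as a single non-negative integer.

Answer: 2

Derivation:
Op 1: add_edge(B, D). Edges now: 1
Op 2: add_edge(F, B). Edges now: 2
Op 3: add_edge(A, D). Edges now: 3
Op 4: add_edge(E, B). Edges now: 4
Op 5: add_edge(F, A). Edges now: 5
Op 6: add_edge(E, A). Edges now: 6
Op 7: add_edge(C, A). Edges now: 7
Op 8: add_edge(F, D). Edges now: 8
Op 9: add_edge(C, B). Edges now: 9
Compute levels (Kahn BFS):
  sources (in-degree 0): C, E, F
  process C: level=0
    C->A: in-degree(A)=2, level(A)>=1
    C->B: in-degree(B)=2, level(B)>=1
  process E: level=0
    E->A: in-degree(A)=1, level(A)>=1
    E->B: in-degree(B)=1, level(B)>=1
  process F: level=0
    F->A: in-degree(A)=0, level(A)=1, enqueue
    F->B: in-degree(B)=0, level(B)=1, enqueue
    F->D: in-degree(D)=2, level(D)>=1
  process A: level=1
    A->D: in-degree(D)=1, level(D)>=2
  process B: level=1
    B->D: in-degree(D)=0, level(D)=2, enqueue
  process D: level=2
All levels: A:1, B:1, C:0, D:2, E:0, F:0
level(D) = 2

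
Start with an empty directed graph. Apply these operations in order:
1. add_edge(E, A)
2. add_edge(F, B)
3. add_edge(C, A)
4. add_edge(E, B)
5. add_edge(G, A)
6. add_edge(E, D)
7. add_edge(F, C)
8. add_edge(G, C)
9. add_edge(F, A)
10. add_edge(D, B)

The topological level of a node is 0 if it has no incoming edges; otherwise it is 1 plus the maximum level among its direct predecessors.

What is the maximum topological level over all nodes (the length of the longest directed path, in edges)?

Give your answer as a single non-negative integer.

Answer: 2

Derivation:
Op 1: add_edge(E, A). Edges now: 1
Op 2: add_edge(F, B). Edges now: 2
Op 3: add_edge(C, A). Edges now: 3
Op 4: add_edge(E, B). Edges now: 4
Op 5: add_edge(G, A). Edges now: 5
Op 6: add_edge(E, D). Edges now: 6
Op 7: add_edge(F, C). Edges now: 7
Op 8: add_edge(G, C). Edges now: 8
Op 9: add_edge(F, A). Edges now: 9
Op 10: add_edge(D, B). Edges now: 10
Compute levels (Kahn BFS):
  sources (in-degree 0): E, F, G
  process E: level=0
    E->A: in-degree(A)=3, level(A)>=1
    E->B: in-degree(B)=2, level(B)>=1
    E->D: in-degree(D)=0, level(D)=1, enqueue
  process F: level=0
    F->A: in-degree(A)=2, level(A)>=1
    F->B: in-degree(B)=1, level(B)>=1
    F->C: in-degree(C)=1, level(C)>=1
  process G: level=0
    G->A: in-degree(A)=1, level(A)>=1
    G->C: in-degree(C)=0, level(C)=1, enqueue
  process D: level=1
    D->B: in-degree(B)=0, level(B)=2, enqueue
  process C: level=1
    C->A: in-degree(A)=0, level(A)=2, enqueue
  process B: level=2
  process A: level=2
All levels: A:2, B:2, C:1, D:1, E:0, F:0, G:0
max level = 2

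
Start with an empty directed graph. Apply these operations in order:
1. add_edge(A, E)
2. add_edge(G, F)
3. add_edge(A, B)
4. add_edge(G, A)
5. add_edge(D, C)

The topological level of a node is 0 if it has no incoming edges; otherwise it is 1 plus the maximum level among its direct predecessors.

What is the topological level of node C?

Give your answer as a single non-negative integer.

Op 1: add_edge(A, E). Edges now: 1
Op 2: add_edge(G, F). Edges now: 2
Op 3: add_edge(A, B). Edges now: 3
Op 4: add_edge(G, A). Edges now: 4
Op 5: add_edge(D, C). Edges now: 5
Compute levels (Kahn BFS):
  sources (in-degree 0): D, G
  process D: level=0
    D->C: in-degree(C)=0, level(C)=1, enqueue
  process G: level=0
    G->A: in-degree(A)=0, level(A)=1, enqueue
    G->F: in-degree(F)=0, level(F)=1, enqueue
  process C: level=1
  process A: level=1
    A->B: in-degree(B)=0, level(B)=2, enqueue
    A->E: in-degree(E)=0, level(E)=2, enqueue
  process F: level=1
  process B: level=2
  process E: level=2
All levels: A:1, B:2, C:1, D:0, E:2, F:1, G:0
level(C) = 1

Answer: 1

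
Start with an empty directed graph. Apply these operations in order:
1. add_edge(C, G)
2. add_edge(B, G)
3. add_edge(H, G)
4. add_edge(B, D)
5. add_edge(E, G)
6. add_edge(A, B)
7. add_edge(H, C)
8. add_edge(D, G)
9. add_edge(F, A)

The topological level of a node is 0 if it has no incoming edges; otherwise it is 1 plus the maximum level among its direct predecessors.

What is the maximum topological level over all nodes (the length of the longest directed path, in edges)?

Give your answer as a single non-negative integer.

Answer: 4

Derivation:
Op 1: add_edge(C, G). Edges now: 1
Op 2: add_edge(B, G). Edges now: 2
Op 3: add_edge(H, G). Edges now: 3
Op 4: add_edge(B, D). Edges now: 4
Op 5: add_edge(E, G). Edges now: 5
Op 6: add_edge(A, B). Edges now: 6
Op 7: add_edge(H, C). Edges now: 7
Op 8: add_edge(D, G). Edges now: 8
Op 9: add_edge(F, A). Edges now: 9
Compute levels (Kahn BFS):
  sources (in-degree 0): E, F, H
  process E: level=0
    E->G: in-degree(G)=4, level(G)>=1
  process F: level=0
    F->A: in-degree(A)=0, level(A)=1, enqueue
  process H: level=0
    H->C: in-degree(C)=0, level(C)=1, enqueue
    H->G: in-degree(G)=3, level(G)>=1
  process A: level=1
    A->B: in-degree(B)=0, level(B)=2, enqueue
  process C: level=1
    C->G: in-degree(G)=2, level(G)>=2
  process B: level=2
    B->D: in-degree(D)=0, level(D)=3, enqueue
    B->G: in-degree(G)=1, level(G)>=3
  process D: level=3
    D->G: in-degree(G)=0, level(G)=4, enqueue
  process G: level=4
All levels: A:1, B:2, C:1, D:3, E:0, F:0, G:4, H:0
max level = 4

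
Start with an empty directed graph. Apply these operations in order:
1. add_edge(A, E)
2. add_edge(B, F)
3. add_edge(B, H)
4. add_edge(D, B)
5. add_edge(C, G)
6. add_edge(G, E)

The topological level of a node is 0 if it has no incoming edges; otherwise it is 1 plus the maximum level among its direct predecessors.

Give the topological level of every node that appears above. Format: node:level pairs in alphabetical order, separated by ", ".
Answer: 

Answer: A:0, B:1, C:0, D:0, E:2, F:2, G:1, H:2

Derivation:
Op 1: add_edge(A, E). Edges now: 1
Op 2: add_edge(B, F). Edges now: 2
Op 3: add_edge(B, H). Edges now: 3
Op 4: add_edge(D, B). Edges now: 4
Op 5: add_edge(C, G). Edges now: 5
Op 6: add_edge(G, E). Edges now: 6
Compute levels (Kahn BFS):
  sources (in-degree 0): A, C, D
  process A: level=0
    A->E: in-degree(E)=1, level(E)>=1
  process C: level=0
    C->G: in-degree(G)=0, level(G)=1, enqueue
  process D: level=0
    D->B: in-degree(B)=0, level(B)=1, enqueue
  process G: level=1
    G->E: in-degree(E)=0, level(E)=2, enqueue
  process B: level=1
    B->F: in-degree(F)=0, level(F)=2, enqueue
    B->H: in-degree(H)=0, level(H)=2, enqueue
  process E: level=2
  process F: level=2
  process H: level=2
All levels: A:0, B:1, C:0, D:0, E:2, F:2, G:1, H:2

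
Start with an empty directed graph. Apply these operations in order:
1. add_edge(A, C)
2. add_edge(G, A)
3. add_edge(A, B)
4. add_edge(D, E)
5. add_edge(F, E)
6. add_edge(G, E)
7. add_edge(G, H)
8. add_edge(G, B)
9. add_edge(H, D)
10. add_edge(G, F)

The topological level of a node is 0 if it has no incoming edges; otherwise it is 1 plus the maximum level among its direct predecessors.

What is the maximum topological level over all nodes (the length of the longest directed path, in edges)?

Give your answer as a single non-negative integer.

Answer: 3

Derivation:
Op 1: add_edge(A, C). Edges now: 1
Op 2: add_edge(G, A). Edges now: 2
Op 3: add_edge(A, B). Edges now: 3
Op 4: add_edge(D, E). Edges now: 4
Op 5: add_edge(F, E). Edges now: 5
Op 6: add_edge(G, E). Edges now: 6
Op 7: add_edge(G, H). Edges now: 7
Op 8: add_edge(G, B). Edges now: 8
Op 9: add_edge(H, D). Edges now: 9
Op 10: add_edge(G, F). Edges now: 10
Compute levels (Kahn BFS):
  sources (in-degree 0): G
  process G: level=0
    G->A: in-degree(A)=0, level(A)=1, enqueue
    G->B: in-degree(B)=1, level(B)>=1
    G->E: in-degree(E)=2, level(E)>=1
    G->F: in-degree(F)=0, level(F)=1, enqueue
    G->H: in-degree(H)=0, level(H)=1, enqueue
  process A: level=1
    A->B: in-degree(B)=0, level(B)=2, enqueue
    A->C: in-degree(C)=0, level(C)=2, enqueue
  process F: level=1
    F->E: in-degree(E)=1, level(E)>=2
  process H: level=1
    H->D: in-degree(D)=0, level(D)=2, enqueue
  process B: level=2
  process C: level=2
  process D: level=2
    D->E: in-degree(E)=0, level(E)=3, enqueue
  process E: level=3
All levels: A:1, B:2, C:2, D:2, E:3, F:1, G:0, H:1
max level = 3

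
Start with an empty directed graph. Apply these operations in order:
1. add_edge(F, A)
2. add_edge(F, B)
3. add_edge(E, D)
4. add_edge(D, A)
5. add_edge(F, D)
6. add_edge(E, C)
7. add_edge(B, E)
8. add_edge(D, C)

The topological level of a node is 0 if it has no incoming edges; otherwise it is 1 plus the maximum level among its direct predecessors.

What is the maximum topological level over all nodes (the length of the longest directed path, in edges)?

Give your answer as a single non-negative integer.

Op 1: add_edge(F, A). Edges now: 1
Op 2: add_edge(F, B). Edges now: 2
Op 3: add_edge(E, D). Edges now: 3
Op 4: add_edge(D, A). Edges now: 4
Op 5: add_edge(F, D). Edges now: 5
Op 6: add_edge(E, C). Edges now: 6
Op 7: add_edge(B, E). Edges now: 7
Op 8: add_edge(D, C). Edges now: 8
Compute levels (Kahn BFS):
  sources (in-degree 0): F
  process F: level=0
    F->A: in-degree(A)=1, level(A)>=1
    F->B: in-degree(B)=0, level(B)=1, enqueue
    F->D: in-degree(D)=1, level(D)>=1
  process B: level=1
    B->E: in-degree(E)=0, level(E)=2, enqueue
  process E: level=2
    E->C: in-degree(C)=1, level(C)>=3
    E->D: in-degree(D)=0, level(D)=3, enqueue
  process D: level=3
    D->A: in-degree(A)=0, level(A)=4, enqueue
    D->C: in-degree(C)=0, level(C)=4, enqueue
  process A: level=4
  process C: level=4
All levels: A:4, B:1, C:4, D:3, E:2, F:0
max level = 4

Answer: 4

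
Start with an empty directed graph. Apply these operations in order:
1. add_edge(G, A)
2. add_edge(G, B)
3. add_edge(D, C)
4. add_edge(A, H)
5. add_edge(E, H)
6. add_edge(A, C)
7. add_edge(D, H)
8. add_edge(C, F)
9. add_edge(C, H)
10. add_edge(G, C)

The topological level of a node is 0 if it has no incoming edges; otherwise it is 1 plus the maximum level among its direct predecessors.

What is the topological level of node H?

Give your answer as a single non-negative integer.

Answer: 3

Derivation:
Op 1: add_edge(G, A). Edges now: 1
Op 2: add_edge(G, B). Edges now: 2
Op 3: add_edge(D, C). Edges now: 3
Op 4: add_edge(A, H). Edges now: 4
Op 5: add_edge(E, H). Edges now: 5
Op 6: add_edge(A, C). Edges now: 6
Op 7: add_edge(D, H). Edges now: 7
Op 8: add_edge(C, F). Edges now: 8
Op 9: add_edge(C, H). Edges now: 9
Op 10: add_edge(G, C). Edges now: 10
Compute levels (Kahn BFS):
  sources (in-degree 0): D, E, G
  process D: level=0
    D->C: in-degree(C)=2, level(C)>=1
    D->H: in-degree(H)=3, level(H)>=1
  process E: level=0
    E->H: in-degree(H)=2, level(H)>=1
  process G: level=0
    G->A: in-degree(A)=0, level(A)=1, enqueue
    G->B: in-degree(B)=0, level(B)=1, enqueue
    G->C: in-degree(C)=1, level(C)>=1
  process A: level=1
    A->C: in-degree(C)=0, level(C)=2, enqueue
    A->H: in-degree(H)=1, level(H)>=2
  process B: level=1
  process C: level=2
    C->F: in-degree(F)=0, level(F)=3, enqueue
    C->H: in-degree(H)=0, level(H)=3, enqueue
  process F: level=3
  process H: level=3
All levels: A:1, B:1, C:2, D:0, E:0, F:3, G:0, H:3
level(H) = 3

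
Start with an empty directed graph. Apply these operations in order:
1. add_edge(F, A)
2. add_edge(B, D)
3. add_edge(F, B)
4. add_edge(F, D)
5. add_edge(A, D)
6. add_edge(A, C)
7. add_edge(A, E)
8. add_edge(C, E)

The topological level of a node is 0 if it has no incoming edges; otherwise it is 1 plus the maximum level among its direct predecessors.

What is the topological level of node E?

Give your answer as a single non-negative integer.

Answer: 3

Derivation:
Op 1: add_edge(F, A). Edges now: 1
Op 2: add_edge(B, D). Edges now: 2
Op 3: add_edge(F, B). Edges now: 3
Op 4: add_edge(F, D). Edges now: 4
Op 5: add_edge(A, D). Edges now: 5
Op 6: add_edge(A, C). Edges now: 6
Op 7: add_edge(A, E). Edges now: 7
Op 8: add_edge(C, E). Edges now: 8
Compute levels (Kahn BFS):
  sources (in-degree 0): F
  process F: level=0
    F->A: in-degree(A)=0, level(A)=1, enqueue
    F->B: in-degree(B)=0, level(B)=1, enqueue
    F->D: in-degree(D)=2, level(D)>=1
  process A: level=1
    A->C: in-degree(C)=0, level(C)=2, enqueue
    A->D: in-degree(D)=1, level(D)>=2
    A->E: in-degree(E)=1, level(E)>=2
  process B: level=1
    B->D: in-degree(D)=0, level(D)=2, enqueue
  process C: level=2
    C->E: in-degree(E)=0, level(E)=3, enqueue
  process D: level=2
  process E: level=3
All levels: A:1, B:1, C:2, D:2, E:3, F:0
level(E) = 3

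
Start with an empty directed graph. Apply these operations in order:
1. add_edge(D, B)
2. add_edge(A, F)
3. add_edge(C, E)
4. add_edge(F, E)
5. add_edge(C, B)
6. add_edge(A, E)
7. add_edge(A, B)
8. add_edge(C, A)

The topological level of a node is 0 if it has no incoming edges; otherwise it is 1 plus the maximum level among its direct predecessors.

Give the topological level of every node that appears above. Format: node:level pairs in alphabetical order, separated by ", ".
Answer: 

Answer: A:1, B:2, C:0, D:0, E:3, F:2

Derivation:
Op 1: add_edge(D, B). Edges now: 1
Op 2: add_edge(A, F). Edges now: 2
Op 3: add_edge(C, E). Edges now: 3
Op 4: add_edge(F, E). Edges now: 4
Op 5: add_edge(C, B). Edges now: 5
Op 6: add_edge(A, E). Edges now: 6
Op 7: add_edge(A, B). Edges now: 7
Op 8: add_edge(C, A). Edges now: 8
Compute levels (Kahn BFS):
  sources (in-degree 0): C, D
  process C: level=0
    C->A: in-degree(A)=0, level(A)=1, enqueue
    C->B: in-degree(B)=2, level(B)>=1
    C->E: in-degree(E)=2, level(E)>=1
  process D: level=0
    D->B: in-degree(B)=1, level(B)>=1
  process A: level=1
    A->B: in-degree(B)=0, level(B)=2, enqueue
    A->E: in-degree(E)=1, level(E)>=2
    A->F: in-degree(F)=0, level(F)=2, enqueue
  process B: level=2
  process F: level=2
    F->E: in-degree(E)=0, level(E)=3, enqueue
  process E: level=3
All levels: A:1, B:2, C:0, D:0, E:3, F:2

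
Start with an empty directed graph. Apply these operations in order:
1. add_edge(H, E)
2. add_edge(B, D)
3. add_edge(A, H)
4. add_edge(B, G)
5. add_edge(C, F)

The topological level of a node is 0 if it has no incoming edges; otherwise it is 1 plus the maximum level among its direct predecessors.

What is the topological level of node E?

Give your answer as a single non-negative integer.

Op 1: add_edge(H, E). Edges now: 1
Op 2: add_edge(B, D). Edges now: 2
Op 3: add_edge(A, H). Edges now: 3
Op 4: add_edge(B, G). Edges now: 4
Op 5: add_edge(C, F). Edges now: 5
Compute levels (Kahn BFS):
  sources (in-degree 0): A, B, C
  process A: level=0
    A->H: in-degree(H)=0, level(H)=1, enqueue
  process B: level=0
    B->D: in-degree(D)=0, level(D)=1, enqueue
    B->G: in-degree(G)=0, level(G)=1, enqueue
  process C: level=0
    C->F: in-degree(F)=0, level(F)=1, enqueue
  process H: level=1
    H->E: in-degree(E)=0, level(E)=2, enqueue
  process D: level=1
  process G: level=1
  process F: level=1
  process E: level=2
All levels: A:0, B:0, C:0, D:1, E:2, F:1, G:1, H:1
level(E) = 2

Answer: 2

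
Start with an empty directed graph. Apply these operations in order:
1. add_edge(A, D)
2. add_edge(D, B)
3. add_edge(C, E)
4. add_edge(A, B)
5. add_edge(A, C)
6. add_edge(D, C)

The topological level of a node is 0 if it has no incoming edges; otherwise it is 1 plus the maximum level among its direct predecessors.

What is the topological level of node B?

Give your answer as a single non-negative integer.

Answer: 2

Derivation:
Op 1: add_edge(A, D). Edges now: 1
Op 2: add_edge(D, B). Edges now: 2
Op 3: add_edge(C, E). Edges now: 3
Op 4: add_edge(A, B). Edges now: 4
Op 5: add_edge(A, C). Edges now: 5
Op 6: add_edge(D, C). Edges now: 6
Compute levels (Kahn BFS):
  sources (in-degree 0): A
  process A: level=0
    A->B: in-degree(B)=1, level(B)>=1
    A->C: in-degree(C)=1, level(C)>=1
    A->D: in-degree(D)=0, level(D)=1, enqueue
  process D: level=1
    D->B: in-degree(B)=0, level(B)=2, enqueue
    D->C: in-degree(C)=0, level(C)=2, enqueue
  process B: level=2
  process C: level=2
    C->E: in-degree(E)=0, level(E)=3, enqueue
  process E: level=3
All levels: A:0, B:2, C:2, D:1, E:3
level(B) = 2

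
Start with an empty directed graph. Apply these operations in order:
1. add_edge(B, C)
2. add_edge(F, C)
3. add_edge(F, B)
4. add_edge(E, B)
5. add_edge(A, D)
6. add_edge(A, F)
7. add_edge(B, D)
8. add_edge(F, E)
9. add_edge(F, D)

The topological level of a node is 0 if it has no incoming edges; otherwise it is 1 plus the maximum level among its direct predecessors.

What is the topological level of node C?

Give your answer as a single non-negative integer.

Op 1: add_edge(B, C). Edges now: 1
Op 2: add_edge(F, C). Edges now: 2
Op 3: add_edge(F, B). Edges now: 3
Op 4: add_edge(E, B). Edges now: 4
Op 5: add_edge(A, D). Edges now: 5
Op 6: add_edge(A, F). Edges now: 6
Op 7: add_edge(B, D). Edges now: 7
Op 8: add_edge(F, E). Edges now: 8
Op 9: add_edge(F, D). Edges now: 9
Compute levels (Kahn BFS):
  sources (in-degree 0): A
  process A: level=0
    A->D: in-degree(D)=2, level(D)>=1
    A->F: in-degree(F)=0, level(F)=1, enqueue
  process F: level=1
    F->B: in-degree(B)=1, level(B)>=2
    F->C: in-degree(C)=1, level(C)>=2
    F->D: in-degree(D)=1, level(D)>=2
    F->E: in-degree(E)=0, level(E)=2, enqueue
  process E: level=2
    E->B: in-degree(B)=0, level(B)=3, enqueue
  process B: level=3
    B->C: in-degree(C)=0, level(C)=4, enqueue
    B->D: in-degree(D)=0, level(D)=4, enqueue
  process C: level=4
  process D: level=4
All levels: A:0, B:3, C:4, D:4, E:2, F:1
level(C) = 4

Answer: 4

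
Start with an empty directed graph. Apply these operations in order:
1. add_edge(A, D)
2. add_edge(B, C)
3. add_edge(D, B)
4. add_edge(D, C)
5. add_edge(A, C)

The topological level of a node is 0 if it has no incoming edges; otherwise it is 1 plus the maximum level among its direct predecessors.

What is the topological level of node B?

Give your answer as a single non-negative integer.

Op 1: add_edge(A, D). Edges now: 1
Op 2: add_edge(B, C). Edges now: 2
Op 3: add_edge(D, B). Edges now: 3
Op 4: add_edge(D, C). Edges now: 4
Op 5: add_edge(A, C). Edges now: 5
Compute levels (Kahn BFS):
  sources (in-degree 0): A
  process A: level=0
    A->C: in-degree(C)=2, level(C)>=1
    A->D: in-degree(D)=0, level(D)=1, enqueue
  process D: level=1
    D->B: in-degree(B)=0, level(B)=2, enqueue
    D->C: in-degree(C)=1, level(C)>=2
  process B: level=2
    B->C: in-degree(C)=0, level(C)=3, enqueue
  process C: level=3
All levels: A:0, B:2, C:3, D:1
level(B) = 2

Answer: 2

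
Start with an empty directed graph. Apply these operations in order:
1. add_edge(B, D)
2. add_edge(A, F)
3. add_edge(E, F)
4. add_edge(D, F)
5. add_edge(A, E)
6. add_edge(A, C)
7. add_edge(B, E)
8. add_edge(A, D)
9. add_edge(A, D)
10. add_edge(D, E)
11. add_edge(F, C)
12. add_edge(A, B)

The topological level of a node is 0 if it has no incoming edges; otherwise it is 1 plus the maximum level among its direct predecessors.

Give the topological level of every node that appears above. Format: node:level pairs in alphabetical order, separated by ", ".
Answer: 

Answer: A:0, B:1, C:5, D:2, E:3, F:4

Derivation:
Op 1: add_edge(B, D). Edges now: 1
Op 2: add_edge(A, F). Edges now: 2
Op 3: add_edge(E, F). Edges now: 3
Op 4: add_edge(D, F). Edges now: 4
Op 5: add_edge(A, E). Edges now: 5
Op 6: add_edge(A, C). Edges now: 6
Op 7: add_edge(B, E). Edges now: 7
Op 8: add_edge(A, D). Edges now: 8
Op 9: add_edge(A, D) (duplicate, no change). Edges now: 8
Op 10: add_edge(D, E). Edges now: 9
Op 11: add_edge(F, C). Edges now: 10
Op 12: add_edge(A, B). Edges now: 11
Compute levels (Kahn BFS):
  sources (in-degree 0): A
  process A: level=0
    A->B: in-degree(B)=0, level(B)=1, enqueue
    A->C: in-degree(C)=1, level(C)>=1
    A->D: in-degree(D)=1, level(D)>=1
    A->E: in-degree(E)=2, level(E)>=1
    A->F: in-degree(F)=2, level(F)>=1
  process B: level=1
    B->D: in-degree(D)=0, level(D)=2, enqueue
    B->E: in-degree(E)=1, level(E)>=2
  process D: level=2
    D->E: in-degree(E)=0, level(E)=3, enqueue
    D->F: in-degree(F)=1, level(F)>=3
  process E: level=3
    E->F: in-degree(F)=0, level(F)=4, enqueue
  process F: level=4
    F->C: in-degree(C)=0, level(C)=5, enqueue
  process C: level=5
All levels: A:0, B:1, C:5, D:2, E:3, F:4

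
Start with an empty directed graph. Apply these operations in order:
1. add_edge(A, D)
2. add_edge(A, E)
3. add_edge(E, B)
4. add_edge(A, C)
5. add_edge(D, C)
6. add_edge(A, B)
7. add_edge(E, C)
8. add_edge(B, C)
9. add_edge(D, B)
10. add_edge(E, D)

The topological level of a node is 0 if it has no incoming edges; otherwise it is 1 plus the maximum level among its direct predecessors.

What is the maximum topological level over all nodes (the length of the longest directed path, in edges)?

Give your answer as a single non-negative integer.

Answer: 4

Derivation:
Op 1: add_edge(A, D). Edges now: 1
Op 2: add_edge(A, E). Edges now: 2
Op 3: add_edge(E, B). Edges now: 3
Op 4: add_edge(A, C). Edges now: 4
Op 5: add_edge(D, C). Edges now: 5
Op 6: add_edge(A, B). Edges now: 6
Op 7: add_edge(E, C). Edges now: 7
Op 8: add_edge(B, C). Edges now: 8
Op 9: add_edge(D, B). Edges now: 9
Op 10: add_edge(E, D). Edges now: 10
Compute levels (Kahn BFS):
  sources (in-degree 0): A
  process A: level=0
    A->B: in-degree(B)=2, level(B)>=1
    A->C: in-degree(C)=3, level(C)>=1
    A->D: in-degree(D)=1, level(D)>=1
    A->E: in-degree(E)=0, level(E)=1, enqueue
  process E: level=1
    E->B: in-degree(B)=1, level(B)>=2
    E->C: in-degree(C)=2, level(C)>=2
    E->D: in-degree(D)=0, level(D)=2, enqueue
  process D: level=2
    D->B: in-degree(B)=0, level(B)=3, enqueue
    D->C: in-degree(C)=1, level(C)>=3
  process B: level=3
    B->C: in-degree(C)=0, level(C)=4, enqueue
  process C: level=4
All levels: A:0, B:3, C:4, D:2, E:1
max level = 4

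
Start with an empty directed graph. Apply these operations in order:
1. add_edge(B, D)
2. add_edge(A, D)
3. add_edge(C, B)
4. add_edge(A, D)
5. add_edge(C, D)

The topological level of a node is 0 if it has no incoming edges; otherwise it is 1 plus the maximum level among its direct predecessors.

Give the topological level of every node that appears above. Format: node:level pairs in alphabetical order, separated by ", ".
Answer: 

Answer: A:0, B:1, C:0, D:2

Derivation:
Op 1: add_edge(B, D). Edges now: 1
Op 2: add_edge(A, D). Edges now: 2
Op 3: add_edge(C, B). Edges now: 3
Op 4: add_edge(A, D) (duplicate, no change). Edges now: 3
Op 5: add_edge(C, D). Edges now: 4
Compute levels (Kahn BFS):
  sources (in-degree 0): A, C
  process A: level=0
    A->D: in-degree(D)=2, level(D)>=1
  process C: level=0
    C->B: in-degree(B)=0, level(B)=1, enqueue
    C->D: in-degree(D)=1, level(D)>=1
  process B: level=1
    B->D: in-degree(D)=0, level(D)=2, enqueue
  process D: level=2
All levels: A:0, B:1, C:0, D:2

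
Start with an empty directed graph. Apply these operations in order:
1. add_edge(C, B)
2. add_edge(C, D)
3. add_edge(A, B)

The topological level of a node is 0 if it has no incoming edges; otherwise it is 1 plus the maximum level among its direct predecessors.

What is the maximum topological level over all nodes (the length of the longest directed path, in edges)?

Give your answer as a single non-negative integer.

Op 1: add_edge(C, B). Edges now: 1
Op 2: add_edge(C, D). Edges now: 2
Op 3: add_edge(A, B). Edges now: 3
Compute levels (Kahn BFS):
  sources (in-degree 0): A, C
  process A: level=0
    A->B: in-degree(B)=1, level(B)>=1
  process C: level=0
    C->B: in-degree(B)=0, level(B)=1, enqueue
    C->D: in-degree(D)=0, level(D)=1, enqueue
  process B: level=1
  process D: level=1
All levels: A:0, B:1, C:0, D:1
max level = 1

Answer: 1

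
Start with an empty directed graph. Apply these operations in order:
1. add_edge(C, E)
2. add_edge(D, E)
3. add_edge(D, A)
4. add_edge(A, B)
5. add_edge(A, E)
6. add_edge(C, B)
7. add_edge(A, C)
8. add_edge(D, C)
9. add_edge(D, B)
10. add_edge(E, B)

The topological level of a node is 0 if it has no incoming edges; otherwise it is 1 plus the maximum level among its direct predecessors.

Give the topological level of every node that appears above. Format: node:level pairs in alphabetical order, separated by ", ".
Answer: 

Answer: A:1, B:4, C:2, D:0, E:3

Derivation:
Op 1: add_edge(C, E). Edges now: 1
Op 2: add_edge(D, E). Edges now: 2
Op 3: add_edge(D, A). Edges now: 3
Op 4: add_edge(A, B). Edges now: 4
Op 5: add_edge(A, E). Edges now: 5
Op 6: add_edge(C, B). Edges now: 6
Op 7: add_edge(A, C). Edges now: 7
Op 8: add_edge(D, C). Edges now: 8
Op 9: add_edge(D, B). Edges now: 9
Op 10: add_edge(E, B). Edges now: 10
Compute levels (Kahn BFS):
  sources (in-degree 0): D
  process D: level=0
    D->A: in-degree(A)=0, level(A)=1, enqueue
    D->B: in-degree(B)=3, level(B)>=1
    D->C: in-degree(C)=1, level(C)>=1
    D->E: in-degree(E)=2, level(E)>=1
  process A: level=1
    A->B: in-degree(B)=2, level(B)>=2
    A->C: in-degree(C)=0, level(C)=2, enqueue
    A->E: in-degree(E)=1, level(E)>=2
  process C: level=2
    C->B: in-degree(B)=1, level(B)>=3
    C->E: in-degree(E)=0, level(E)=3, enqueue
  process E: level=3
    E->B: in-degree(B)=0, level(B)=4, enqueue
  process B: level=4
All levels: A:1, B:4, C:2, D:0, E:3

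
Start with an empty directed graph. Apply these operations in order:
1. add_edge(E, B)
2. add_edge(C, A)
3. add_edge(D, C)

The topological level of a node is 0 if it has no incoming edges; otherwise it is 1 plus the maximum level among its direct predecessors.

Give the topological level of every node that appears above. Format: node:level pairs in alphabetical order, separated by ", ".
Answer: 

Answer: A:2, B:1, C:1, D:0, E:0

Derivation:
Op 1: add_edge(E, B). Edges now: 1
Op 2: add_edge(C, A). Edges now: 2
Op 3: add_edge(D, C). Edges now: 3
Compute levels (Kahn BFS):
  sources (in-degree 0): D, E
  process D: level=0
    D->C: in-degree(C)=0, level(C)=1, enqueue
  process E: level=0
    E->B: in-degree(B)=0, level(B)=1, enqueue
  process C: level=1
    C->A: in-degree(A)=0, level(A)=2, enqueue
  process B: level=1
  process A: level=2
All levels: A:2, B:1, C:1, D:0, E:0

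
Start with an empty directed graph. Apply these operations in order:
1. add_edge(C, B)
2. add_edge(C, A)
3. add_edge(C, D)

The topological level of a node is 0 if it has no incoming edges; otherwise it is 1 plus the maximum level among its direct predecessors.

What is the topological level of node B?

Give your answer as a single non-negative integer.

Answer: 1

Derivation:
Op 1: add_edge(C, B). Edges now: 1
Op 2: add_edge(C, A). Edges now: 2
Op 3: add_edge(C, D). Edges now: 3
Compute levels (Kahn BFS):
  sources (in-degree 0): C
  process C: level=0
    C->A: in-degree(A)=0, level(A)=1, enqueue
    C->B: in-degree(B)=0, level(B)=1, enqueue
    C->D: in-degree(D)=0, level(D)=1, enqueue
  process A: level=1
  process B: level=1
  process D: level=1
All levels: A:1, B:1, C:0, D:1
level(B) = 1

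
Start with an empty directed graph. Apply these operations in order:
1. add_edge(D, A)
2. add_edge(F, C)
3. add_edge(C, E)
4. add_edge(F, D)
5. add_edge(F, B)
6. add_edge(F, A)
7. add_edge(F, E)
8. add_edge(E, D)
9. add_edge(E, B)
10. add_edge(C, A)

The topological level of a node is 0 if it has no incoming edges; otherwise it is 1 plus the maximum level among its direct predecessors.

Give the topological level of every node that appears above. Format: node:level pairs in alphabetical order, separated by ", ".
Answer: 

Answer: A:4, B:3, C:1, D:3, E:2, F:0

Derivation:
Op 1: add_edge(D, A). Edges now: 1
Op 2: add_edge(F, C). Edges now: 2
Op 3: add_edge(C, E). Edges now: 3
Op 4: add_edge(F, D). Edges now: 4
Op 5: add_edge(F, B). Edges now: 5
Op 6: add_edge(F, A). Edges now: 6
Op 7: add_edge(F, E). Edges now: 7
Op 8: add_edge(E, D). Edges now: 8
Op 9: add_edge(E, B). Edges now: 9
Op 10: add_edge(C, A). Edges now: 10
Compute levels (Kahn BFS):
  sources (in-degree 0): F
  process F: level=0
    F->A: in-degree(A)=2, level(A)>=1
    F->B: in-degree(B)=1, level(B)>=1
    F->C: in-degree(C)=0, level(C)=1, enqueue
    F->D: in-degree(D)=1, level(D)>=1
    F->E: in-degree(E)=1, level(E)>=1
  process C: level=1
    C->A: in-degree(A)=1, level(A)>=2
    C->E: in-degree(E)=0, level(E)=2, enqueue
  process E: level=2
    E->B: in-degree(B)=0, level(B)=3, enqueue
    E->D: in-degree(D)=0, level(D)=3, enqueue
  process B: level=3
  process D: level=3
    D->A: in-degree(A)=0, level(A)=4, enqueue
  process A: level=4
All levels: A:4, B:3, C:1, D:3, E:2, F:0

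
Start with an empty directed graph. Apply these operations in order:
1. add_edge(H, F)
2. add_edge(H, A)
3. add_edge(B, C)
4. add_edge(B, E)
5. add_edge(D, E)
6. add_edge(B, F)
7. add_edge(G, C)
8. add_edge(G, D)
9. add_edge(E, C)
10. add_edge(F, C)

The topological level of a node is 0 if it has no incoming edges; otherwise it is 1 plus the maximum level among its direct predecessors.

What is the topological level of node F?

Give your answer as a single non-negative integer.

Op 1: add_edge(H, F). Edges now: 1
Op 2: add_edge(H, A). Edges now: 2
Op 3: add_edge(B, C). Edges now: 3
Op 4: add_edge(B, E). Edges now: 4
Op 5: add_edge(D, E). Edges now: 5
Op 6: add_edge(B, F). Edges now: 6
Op 7: add_edge(G, C). Edges now: 7
Op 8: add_edge(G, D). Edges now: 8
Op 9: add_edge(E, C). Edges now: 9
Op 10: add_edge(F, C). Edges now: 10
Compute levels (Kahn BFS):
  sources (in-degree 0): B, G, H
  process B: level=0
    B->C: in-degree(C)=3, level(C)>=1
    B->E: in-degree(E)=1, level(E)>=1
    B->F: in-degree(F)=1, level(F)>=1
  process G: level=0
    G->C: in-degree(C)=2, level(C)>=1
    G->D: in-degree(D)=0, level(D)=1, enqueue
  process H: level=0
    H->A: in-degree(A)=0, level(A)=1, enqueue
    H->F: in-degree(F)=0, level(F)=1, enqueue
  process D: level=1
    D->E: in-degree(E)=0, level(E)=2, enqueue
  process A: level=1
  process F: level=1
    F->C: in-degree(C)=1, level(C)>=2
  process E: level=2
    E->C: in-degree(C)=0, level(C)=3, enqueue
  process C: level=3
All levels: A:1, B:0, C:3, D:1, E:2, F:1, G:0, H:0
level(F) = 1

Answer: 1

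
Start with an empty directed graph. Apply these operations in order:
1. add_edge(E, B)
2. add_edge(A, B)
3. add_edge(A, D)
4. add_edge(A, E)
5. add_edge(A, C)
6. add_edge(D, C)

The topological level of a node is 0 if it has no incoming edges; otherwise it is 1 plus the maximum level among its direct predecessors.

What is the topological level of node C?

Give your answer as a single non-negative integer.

Op 1: add_edge(E, B). Edges now: 1
Op 2: add_edge(A, B). Edges now: 2
Op 3: add_edge(A, D). Edges now: 3
Op 4: add_edge(A, E). Edges now: 4
Op 5: add_edge(A, C). Edges now: 5
Op 6: add_edge(D, C). Edges now: 6
Compute levels (Kahn BFS):
  sources (in-degree 0): A
  process A: level=0
    A->B: in-degree(B)=1, level(B)>=1
    A->C: in-degree(C)=1, level(C)>=1
    A->D: in-degree(D)=0, level(D)=1, enqueue
    A->E: in-degree(E)=0, level(E)=1, enqueue
  process D: level=1
    D->C: in-degree(C)=0, level(C)=2, enqueue
  process E: level=1
    E->B: in-degree(B)=0, level(B)=2, enqueue
  process C: level=2
  process B: level=2
All levels: A:0, B:2, C:2, D:1, E:1
level(C) = 2

Answer: 2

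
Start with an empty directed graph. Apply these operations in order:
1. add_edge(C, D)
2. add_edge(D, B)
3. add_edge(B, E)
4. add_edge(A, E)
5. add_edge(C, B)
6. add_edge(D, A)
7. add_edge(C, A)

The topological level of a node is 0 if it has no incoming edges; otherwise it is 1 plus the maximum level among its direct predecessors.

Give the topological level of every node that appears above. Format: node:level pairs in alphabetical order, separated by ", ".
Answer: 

Answer: A:2, B:2, C:0, D:1, E:3

Derivation:
Op 1: add_edge(C, D). Edges now: 1
Op 2: add_edge(D, B). Edges now: 2
Op 3: add_edge(B, E). Edges now: 3
Op 4: add_edge(A, E). Edges now: 4
Op 5: add_edge(C, B). Edges now: 5
Op 6: add_edge(D, A). Edges now: 6
Op 7: add_edge(C, A). Edges now: 7
Compute levels (Kahn BFS):
  sources (in-degree 0): C
  process C: level=0
    C->A: in-degree(A)=1, level(A)>=1
    C->B: in-degree(B)=1, level(B)>=1
    C->D: in-degree(D)=0, level(D)=1, enqueue
  process D: level=1
    D->A: in-degree(A)=0, level(A)=2, enqueue
    D->B: in-degree(B)=0, level(B)=2, enqueue
  process A: level=2
    A->E: in-degree(E)=1, level(E)>=3
  process B: level=2
    B->E: in-degree(E)=0, level(E)=3, enqueue
  process E: level=3
All levels: A:2, B:2, C:0, D:1, E:3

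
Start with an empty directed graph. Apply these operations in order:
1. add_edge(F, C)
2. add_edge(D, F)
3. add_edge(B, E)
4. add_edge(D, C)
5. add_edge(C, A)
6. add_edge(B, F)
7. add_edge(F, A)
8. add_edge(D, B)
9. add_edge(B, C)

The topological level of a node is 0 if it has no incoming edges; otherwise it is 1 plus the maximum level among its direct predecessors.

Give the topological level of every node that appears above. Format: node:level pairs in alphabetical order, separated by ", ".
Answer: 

Op 1: add_edge(F, C). Edges now: 1
Op 2: add_edge(D, F). Edges now: 2
Op 3: add_edge(B, E). Edges now: 3
Op 4: add_edge(D, C). Edges now: 4
Op 5: add_edge(C, A). Edges now: 5
Op 6: add_edge(B, F). Edges now: 6
Op 7: add_edge(F, A). Edges now: 7
Op 8: add_edge(D, B). Edges now: 8
Op 9: add_edge(B, C). Edges now: 9
Compute levels (Kahn BFS):
  sources (in-degree 0): D
  process D: level=0
    D->B: in-degree(B)=0, level(B)=1, enqueue
    D->C: in-degree(C)=2, level(C)>=1
    D->F: in-degree(F)=1, level(F)>=1
  process B: level=1
    B->C: in-degree(C)=1, level(C)>=2
    B->E: in-degree(E)=0, level(E)=2, enqueue
    B->F: in-degree(F)=0, level(F)=2, enqueue
  process E: level=2
  process F: level=2
    F->A: in-degree(A)=1, level(A)>=3
    F->C: in-degree(C)=0, level(C)=3, enqueue
  process C: level=3
    C->A: in-degree(A)=0, level(A)=4, enqueue
  process A: level=4
All levels: A:4, B:1, C:3, D:0, E:2, F:2

Answer: A:4, B:1, C:3, D:0, E:2, F:2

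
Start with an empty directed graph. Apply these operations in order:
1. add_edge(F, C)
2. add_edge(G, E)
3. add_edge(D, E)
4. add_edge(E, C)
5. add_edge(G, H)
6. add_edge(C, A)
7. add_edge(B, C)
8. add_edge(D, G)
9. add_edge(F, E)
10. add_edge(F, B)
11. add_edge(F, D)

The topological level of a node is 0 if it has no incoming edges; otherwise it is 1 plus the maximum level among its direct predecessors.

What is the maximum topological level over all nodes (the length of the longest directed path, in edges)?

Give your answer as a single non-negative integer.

Op 1: add_edge(F, C). Edges now: 1
Op 2: add_edge(G, E). Edges now: 2
Op 3: add_edge(D, E). Edges now: 3
Op 4: add_edge(E, C). Edges now: 4
Op 5: add_edge(G, H). Edges now: 5
Op 6: add_edge(C, A). Edges now: 6
Op 7: add_edge(B, C). Edges now: 7
Op 8: add_edge(D, G). Edges now: 8
Op 9: add_edge(F, E). Edges now: 9
Op 10: add_edge(F, B). Edges now: 10
Op 11: add_edge(F, D). Edges now: 11
Compute levels (Kahn BFS):
  sources (in-degree 0): F
  process F: level=0
    F->B: in-degree(B)=0, level(B)=1, enqueue
    F->C: in-degree(C)=2, level(C)>=1
    F->D: in-degree(D)=0, level(D)=1, enqueue
    F->E: in-degree(E)=2, level(E)>=1
  process B: level=1
    B->C: in-degree(C)=1, level(C)>=2
  process D: level=1
    D->E: in-degree(E)=1, level(E)>=2
    D->G: in-degree(G)=0, level(G)=2, enqueue
  process G: level=2
    G->E: in-degree(E)=0, level(E)=3, enqueue
    G->H: in-degree(H)=0, level(H)=3, enqueue
  process E: level=3
    E->C: in-degree(C)=0, level(C)=4, enqueue
  process H: level=3
  process C: level=4
    C->A: in-degree(A)=0, level(A)=5, enqueue
  process A: level=5
All levels: A:5, B:1, C:4, D:1, E:3, F:0, G:2, H:3
max level = 5

Answer: 5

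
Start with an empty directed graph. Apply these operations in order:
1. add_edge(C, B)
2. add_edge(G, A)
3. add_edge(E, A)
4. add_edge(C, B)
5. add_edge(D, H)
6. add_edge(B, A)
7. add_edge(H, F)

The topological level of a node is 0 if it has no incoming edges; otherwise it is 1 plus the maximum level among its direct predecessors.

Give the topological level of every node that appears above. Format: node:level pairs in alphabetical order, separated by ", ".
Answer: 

Op 1: add_edge(C, B). Edges now: 1
Op 2: add_edge(G, A). Edges now: 2
Op 3: add_edge(E, A). Edges now: 3
Op 4: add_edge(C, B) (duplicate, no change). Edges now: 3
Op 5: add_edge(D, H). Edges now: 4
Op 6: add_edge(B, A). Edges now: 5
Op 7: add_edge(H, F). Edges now: 6
Compute levels (Kahn BFS):
  sources (in-degree 0): C, D, E, G
  process C: level=0
    C->B: in-degree(B)=0, level(B)=1, enqueue
  process D: level=0
    D->H: in-degree(H)=0, level(H)=1, enqueue
  process E: level=0
    E->A: in-degree(A)=2, level(A)>=1
  process G: level=0
    G->A: in-degree(A)=1, level(A)>=1
  process B: level=1
    B->A: in-degree(A)=0, level(A)=2, enqueue
  process H: level=1
    H->F: in-degree(F)=0, level(F)=2, enqueue
  process A: level=2
  process F: level=2
All levels: A:2, B:1, C:0, D:0, E:0, F:2, G:0, H:1

Answer: A:2, B:1, C:0, D:0, E:0, F:2, G:0, H:1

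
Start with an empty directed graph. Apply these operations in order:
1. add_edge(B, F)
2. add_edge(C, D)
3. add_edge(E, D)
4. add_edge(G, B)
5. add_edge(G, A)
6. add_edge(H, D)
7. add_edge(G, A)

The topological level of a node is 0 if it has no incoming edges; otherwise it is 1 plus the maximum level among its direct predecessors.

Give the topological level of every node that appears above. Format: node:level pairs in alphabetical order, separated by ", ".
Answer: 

Answer: A:1, B:1, C:0, D:1, E:0, F:2, G:0, H:0

Derivation:
Op 1: add_edge(B, F). Edges now: 1
Op 2: add_edge(C, D). Edges now: 2
Op 3: add_edge(E, D). Edges now: 3
Op 4: add_edge(G, B). Edges now: 4
Op 5: add_edge(G, A). Edges now: 5
Op 6: add_edge(H, D). Edges now: 6
Op 7: add_edge(G, A) (duplicate, no change). Edges now: 6
Compute levels (Kahn BFS):
  sources (in-degree 0): C, E, G, H
  process C: level=0
    C->D: in-degree(D)=2, level(D)>=1
  process E: level=0
    E->D: in-degree(D)=1, level(D)>=1
  process G: level=0
    G->A: in-degree(A)=0, level(A)=1, enqueue
    G->B: in-degree(B)=0, level(B)=1, enqueue
  process H: level=0
    H->D: in-degree(D)=0, level(D)=1, enqueue
  process A: level=1
  process B: level=1
    B->F: in-degree(F)=0, level(F)=2, enqueue
  process D: level=1
  process F: level=2
All levels: A:1, B:1, C:0, D:1, E:0, F:2, G:0, H:0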